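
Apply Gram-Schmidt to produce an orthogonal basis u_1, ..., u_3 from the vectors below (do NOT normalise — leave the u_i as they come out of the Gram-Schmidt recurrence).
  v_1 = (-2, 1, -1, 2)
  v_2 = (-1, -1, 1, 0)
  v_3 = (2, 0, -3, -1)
Orthogonal basis:
  u_1 = (-2, 1, -1, 2)
  u_2 = (-1, -1, 1, 0)
  u_3 = (-4/15, -41/30, -49/30, -2/5)

Apply the Gram-Schmidt recurrence
  u_1 = v_1
  u_i = v_i − Σ_{j<i} ((v_i · u_j) / (u_j · u_j)) · u_j.

Step by step this gives:
  u_1 = (-2, 1, -1, 2)
  u_2 = (-1, -1, 1, 0)
  u_3 = (-4/15, -41/30, -49/30, -2/5)

Orthogonality check:
  u_2 · u_1 = 0 (should be 0)
  u_3 · u_1 = 0 (should be 0)
  u_3 · u_2 = 0 (should be 0)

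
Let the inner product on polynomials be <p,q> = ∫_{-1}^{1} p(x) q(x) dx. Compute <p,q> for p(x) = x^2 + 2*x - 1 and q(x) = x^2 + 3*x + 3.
<p,q> = -4/15

Expand the product: p(x)·q(x) = x^4 + 5*x^3 + 8*x^2 + 3*x - 3.
∫_{-1}^{1} of each monomial x^k gives [2/(k+1) if k even, 0 if k odd]. Integrating term-by-term (or equivalently evaluating the antiderivative F(x) = x^5/5 + 5*x^4/4 + 8*x^3/3 + 3*x^2/2 - 3*x at the endpoints):
  F(1) − F(−1) = 157/60 − (173/60) = -4/15.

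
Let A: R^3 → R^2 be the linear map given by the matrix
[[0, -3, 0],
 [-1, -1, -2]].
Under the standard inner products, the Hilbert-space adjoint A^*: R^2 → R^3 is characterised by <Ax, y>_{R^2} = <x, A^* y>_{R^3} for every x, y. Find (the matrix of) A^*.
A^* = A^T =
[[0, -1],
 [-3, -1],
 [0, -2]]

For real matrices with standard dot products, the defining identity <Ax, y> = <x, A^* y> gives (Ax)^T y = x^T (A^*) y, i.e. x^T A^T y = x^T (A^*) y. Since this holds for all x, y, we must have A^* = A^T. Therefore
A^* =
[[0, -1],
 [-3, -1],
 [0, -2]].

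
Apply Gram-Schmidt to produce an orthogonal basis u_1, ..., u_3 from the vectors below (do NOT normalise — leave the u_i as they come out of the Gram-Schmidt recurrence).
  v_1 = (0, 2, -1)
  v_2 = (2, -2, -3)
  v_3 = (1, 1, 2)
Orthogonal basis:
  u_1 = (0, 2, -1)
  u_2 = (2, -8/5, -16/5)
  u_3 = (12/7, 3/7, 6/7)

Apply the Gram-Schmidt recurrence
  u_1 = v_1
  u_i = v_i − Σ_{j<i} ((v_i · u_j) / (u_j · u_j)) · u_j.

Step by step this gives:
  u_1 = (0, 2, -1)
  u_2 = (2, -8/5, -16/5)
  u_3 = (12/7, 3/7, 6/7)

Orthogonality check:
  u_2 · u_1 = 0 (should be 0)
  u_3 · u_1 = 0 (should be 0)
  u_3 · u_2 = 0 (should be 0)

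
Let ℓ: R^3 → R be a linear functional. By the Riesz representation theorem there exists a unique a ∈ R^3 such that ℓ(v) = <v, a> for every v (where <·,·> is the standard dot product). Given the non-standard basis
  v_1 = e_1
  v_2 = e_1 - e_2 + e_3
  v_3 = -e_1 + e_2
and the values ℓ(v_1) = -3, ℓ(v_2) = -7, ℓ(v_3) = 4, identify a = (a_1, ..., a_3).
a = (-3, 1, -3)

Write a = (a_1, ..., a_3) in the standard basis. For each basis vector v_i, ℓ(v_i) = <v_i, a> is a linear equation in the a_j's. Collect the n equations into a matrix system V a = ℓ, where row i of V is v_i (expressed in the standard basis). Since V is invertible (lower-triangular with 1s on the diagonal, up to permutation), solve by back-substitution:
  V =
[[1, 0, 0],
 [1, -1, 1],
 [-1, 1, 0]]
  V a = (-3, -7, 4)
Solving gives a = (-3, 1, -3).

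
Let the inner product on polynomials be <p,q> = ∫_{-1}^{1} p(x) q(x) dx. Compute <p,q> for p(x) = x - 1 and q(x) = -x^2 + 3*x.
<p,q> = 8/3

Expand the product: p(x)·q(x) = -x^3 + 4*x^2 - 3*x.
∫_{-1}^{1} of each monomial x^k gives [2/(k+1) if k even, 0 if k odd]. Integrating term-by-term (or equivalently evaluating the antiderivative F(x) = -x^4/4 + 4*x^3/3 - 3*x^2/2 at the endpoints):
  F(1) − F(−1) = -5/12 − (-37/12) = 8/3.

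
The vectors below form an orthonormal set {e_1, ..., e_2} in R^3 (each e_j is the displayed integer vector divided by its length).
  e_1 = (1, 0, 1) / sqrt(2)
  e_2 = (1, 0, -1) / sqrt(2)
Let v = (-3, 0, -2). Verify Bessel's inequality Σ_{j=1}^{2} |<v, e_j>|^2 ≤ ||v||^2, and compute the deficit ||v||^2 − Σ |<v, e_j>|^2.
Σ |<v, e_j>|^2 = 13; ||v||^2 = 13; deficit = 0

Write each e_j = u_j / sqrt(<u_j, u_j>) where u_j is the displayed integer vector. Then <v, e_j> = <v, u_j> / sqrt(<u_j, u_j>), so |<v, e_j>|^2 = <v, u_j>^2 / <u_j, u_j>.
Coefficients: <v, e_1> = -5/sqrt(2), <v, e_2> = -1/sqrt(2).
Square and sum: Σ |<v, e_j>|^2 = 13.
Compute ||v||^2 = v·v = 13.
Deficit = 13 − 13 = 0 ≥ 0, confirming Bessel's inequality. (The deficit equals ||v − Σ <v,e_j> e_j||^2, the squared distance from v to span{e_j}.)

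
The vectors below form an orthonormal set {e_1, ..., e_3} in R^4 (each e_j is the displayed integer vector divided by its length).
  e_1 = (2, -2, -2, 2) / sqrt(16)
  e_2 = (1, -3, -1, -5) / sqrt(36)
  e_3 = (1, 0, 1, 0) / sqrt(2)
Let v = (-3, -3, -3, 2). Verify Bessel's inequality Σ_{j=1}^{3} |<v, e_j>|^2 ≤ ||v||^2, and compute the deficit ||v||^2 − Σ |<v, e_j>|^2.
Σ |<v, e_j>|^2 = 437/18; ||v||^2 = 31; deficit = 121/18

Write each e_j = u_j / sqrt(<u_j, u_j>) where u_j is the displayed integer vector. Then <v, e_j> = <v, u_j> / sqrt(<u_j, u_j>), so |<v, e_j>|^2 = <v, u_j>^2 / <u_j, u_j>.
Coefficients: <v, e_1> = 10/sqrt(16), <v, e_2> = -1/sqrt(36), <v, e_3> = -6/sqrt(2).
Square and sum: Σ |<v, e_j>|^2 = 437/18.
Compute ||v||^2 = v·v = 31.
Deficit = 31 − 437/18 = 121/18 ≥ 0, confirming Bessel's inequality. (The deficit equals ||v − Σ <v,e_j> e_j||^2, the squared distance from v to span{e_j}.)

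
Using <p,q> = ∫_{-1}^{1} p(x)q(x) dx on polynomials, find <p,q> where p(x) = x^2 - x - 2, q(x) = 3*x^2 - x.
<p,q> = -32/15

Expand the product: p(x)·q(x) = 3*x^4 - 4*x^3 - 5*x^2 + 2*x.
∫_{-1}^{1} of each monomial x^k gives [2/(k+1) if k even, 0 if k odd]. Integrating term-by-term (or equivalently evaluating the antiderivative F(x) = 3*x^5/5 - x^4 - 5*x^3/3 + x^2 at the endpoints):
  F(1) − F(−1) = -16/15 − (16/15) = -32/15.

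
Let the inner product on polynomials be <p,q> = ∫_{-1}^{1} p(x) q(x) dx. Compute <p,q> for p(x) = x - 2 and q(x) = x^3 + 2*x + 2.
<p,q> = -94/15

Expand the product: p(x)·q(x) = x^4 - 2*x^3 + 2*x^2 - 2*x - 4.
∫_{-1}^{1} of each monomial x^k gives [2/(k+1) if k even, 0 if k odd]. Integrating term-by-term (or equivalently evaluating the antiderivative F(x) = x^5/5 - x^4/2 + 2*x^3/3 - x^2 - 4*x at the endpoints):
  F(1) − F(−1) = -139/30 − (49/30) = -94/15.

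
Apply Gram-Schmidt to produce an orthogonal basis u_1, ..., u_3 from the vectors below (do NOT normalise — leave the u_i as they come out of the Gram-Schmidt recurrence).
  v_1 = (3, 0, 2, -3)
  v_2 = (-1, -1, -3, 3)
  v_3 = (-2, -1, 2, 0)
Orthogonal basis:
  u_1 = (3, 0, 2, -3)
  u_2 = (16/11, -1, -15/11, 6/11)
  u_3 = (-13/29, -109/58, 57/58, 6/29)

Apply the Gram-Schmidt recurrence
  u_1 = v_1
  u_i = v_i − Σ_{j<i} ((v_i · u_j) / (u_j · u_j)) · u_j.

Step by step this gives:
  u_1 = (3, 0, 2, -3)
  u_2 = (16/11, -1, -15/11, 6/11)
  u_3 = (-13/29, -109/58, 57/58, 6/29)

Orthogonality check:
  u_2 · u_1 = 0 (should be 0)
  u_3 · u_1 = 0 (should be 0)
  u_3 · u_2 = 0 (should be 0)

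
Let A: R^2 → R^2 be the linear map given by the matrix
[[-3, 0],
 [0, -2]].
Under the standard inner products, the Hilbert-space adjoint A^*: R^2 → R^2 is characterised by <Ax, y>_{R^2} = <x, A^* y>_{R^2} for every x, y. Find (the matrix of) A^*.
A^* = A^T =
[[-3, 0],
 [0, -2]]

For real matrices with standard dot products, the defining identity <Ax, y> = <x, A^* y> gives (Ax)^T y = x^T (A^*) y, i.e. x^T A^T y = x^T (A^*) y. Since this holds for all x, y, we must have A^* = A^T. Therefore
A^* =
[[-3, 0],
 [0, -2]].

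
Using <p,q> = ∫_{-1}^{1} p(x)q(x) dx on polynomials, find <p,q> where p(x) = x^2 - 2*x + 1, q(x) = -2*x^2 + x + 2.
<p,q> = 28/15

Expand the product: p(x)·q(x) = -2*x^4 + 5*x^3 - 2*x^2 - 3*x + 2.
∫_{-1}^{1} of each monomial x^k gives [2/(k+1) if k even, 0 if k odd]. Integrating term-by-term (or equivalently evaluating the antiderivative F(x) = -2*x^5/5 + 5*x^4/4 - 2*x^3/3 - 3*x^2/2 + 2*x at the endpoints):
  F(1) − F(−1) = 41/60 − (-71/60) = 28/15.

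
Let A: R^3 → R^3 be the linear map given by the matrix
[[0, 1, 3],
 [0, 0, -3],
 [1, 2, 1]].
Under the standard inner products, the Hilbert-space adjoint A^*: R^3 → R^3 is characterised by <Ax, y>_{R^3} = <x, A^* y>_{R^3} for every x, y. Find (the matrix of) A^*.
A^* = A^T =
[[0, 0, 1],
 [1, 0, 2],
 [3, -3, 1]]

For real matrices with standard dot products, the defining identity <Ax, y> = <x, A^* y> gives (Ax)^T y = x^T (A^*) y, i.e. x^T A^T y = x^T (A^*) y. Since this holds for all x, y, we must have A^* = A^T. Therefore
A^* =
[[0, 0, 1],
 [1, 0, 2],
 [3, -3, 1]].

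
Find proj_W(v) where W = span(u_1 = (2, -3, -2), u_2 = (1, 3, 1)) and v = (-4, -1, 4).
proj_W(v) = (-254/53, 3/53, 86/53)

Set up U = [u_1 | ... | u_2] ∈ R^(3×2). The projector onto W = col(U) is P = U (U^T U)^(-1) U^T.
Compute U^T U =
  [17, -9]
  [-9, 11],
and U^T v = (-13, -3).
Solve U^T U · c = U^T v for the coefficients: c = (-85/53, -84/53). The projection is proj_W(v) = U c.
Check: (v - proj_W(v)) · u_1 = 0  (should be 0).
Check: (v - proj_W(v)) · u_2 = 0  (should be 0).
Result: proj_W(v) = (-254/53, 3/53, 86/53).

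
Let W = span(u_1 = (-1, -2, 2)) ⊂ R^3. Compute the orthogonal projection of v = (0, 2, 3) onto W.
proj_W(v) = (-2/9, -4/9, 4/9)

Set up U = [u_1 | ... | u_1] ∈ R^(3×1). The projector onto W = col(U) is P = U (U^T U)^(-1) U^T.
Compute U^T U =
  [9],
and U^T v = (2).
Solve U^T U · c = U^T v for the coefficients: c = (2/9). The projection is proj_W(v) = U c.
Check: (v - proj_W(v)) · u_1 = 0  (should be 0).
Result: proj_W(v) = (-2/9, -4/9, 4/9).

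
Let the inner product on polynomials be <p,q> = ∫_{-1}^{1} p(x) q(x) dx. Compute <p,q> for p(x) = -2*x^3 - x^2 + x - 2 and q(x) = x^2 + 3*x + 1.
<p,q> = -34/5

Expand the product: p(x)·q(x) = -2*x^5 - 7*x^4 - 4*x^3 - 5*x - 2.
∫_{-1}^{1} of each monomial x^k gives [2/(k+1) if k even, 0 if k odd]. Integrating term-by-term (or equivalently evaluating the antiderivative F(x) = -x^6/3 - 7*x^5/5 - x^4 - 5*x^2/2 - 2*x at the endpoints):
  F(1) − F(−1) = -217/30 − (-13/30) = -34/5.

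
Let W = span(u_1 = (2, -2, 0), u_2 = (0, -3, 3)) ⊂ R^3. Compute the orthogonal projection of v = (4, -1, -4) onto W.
proj_W(v) = (13/3, -2/3, -11/3)

Set up U = [u_1 | ... | u_2] ∈ R^(3×2). The projector onto W = col(U) is P = U (U^T U)^(-1) U^T.
Compute U^T U =
  [8, 6]
  [6, 18],
and U^T v = (10, -9).
Solve U^T U · c = U^T v for the coefficients: c = (13/6, -11/9). The projection is proj_W(v) = U c.
Check: (v - proj_W(v)) · u_1 = 0  (should be 0).
Check: (v - proj_W(v)) · u_2 = 0  (should be 0).
Result: proj_W(v) = (13/3, -2/3, -11/3).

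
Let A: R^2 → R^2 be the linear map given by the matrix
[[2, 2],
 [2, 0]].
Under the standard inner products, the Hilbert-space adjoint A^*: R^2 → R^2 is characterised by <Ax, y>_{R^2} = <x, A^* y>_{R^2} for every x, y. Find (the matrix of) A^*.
A^* = A^T =
[[2, 2],
 [2, 0]]

For real matrices with standard dot products, the defining identity <Ax, y> = <x, A^* y> gives (Ax)^T y = x^T (A^*) y, i.e. x^T A^T y = x^T (A^*) y. Since this holds for all x, y, we must have A^* = A^T. Therefore
A^* =
[[2, 2],
 [2, 0]].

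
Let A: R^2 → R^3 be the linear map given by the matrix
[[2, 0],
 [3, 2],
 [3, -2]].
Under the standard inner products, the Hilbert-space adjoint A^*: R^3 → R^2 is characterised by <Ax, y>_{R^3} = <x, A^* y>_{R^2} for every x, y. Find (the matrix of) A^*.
A^* = A^T =
[[2, 3, 3],
 [0, 2, -2]]

For real matrices with standard dot products, the defining identity <Ax, y> = <x, A^* y> gives (Ax)^T y = x^T (A^*) y, i.e. x^T A^T y = x^T (A^*) y. Since this holds for all x, y, we must have A^* = A^T. Therefore
A^* =
[[2, 3, 3],
 [0, 2, -2]].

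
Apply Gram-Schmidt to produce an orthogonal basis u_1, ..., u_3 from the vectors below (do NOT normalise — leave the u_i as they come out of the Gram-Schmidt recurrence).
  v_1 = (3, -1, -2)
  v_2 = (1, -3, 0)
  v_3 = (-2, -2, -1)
Orthogonal basis:
  u_1 = (3, -1, -2)
  u_2 = (-2/7, -18/7, 6/7)
  u_3 = (-18/13, -6/13, -24/13)

Apply the Gram-Schmidt recurrence
  u_1 = v_1
  u_i = v_i − Σ_{j<i} ((v_i · u_j) / (u_j · u_j)) · u_j.

Step by step this gives:
  u_1 = (3, -1, -2)
  u_2 = (-2/7, -18/7, 6/7)
  u_3 = (-18/13, -6/13, -24/13)

Orthogonality check:
  u_2 · u_1 = 0 (should be 0)
  u_3 · u_1 = 0 (should be 0)
  u_3 · u_2 = 0 (should be 0)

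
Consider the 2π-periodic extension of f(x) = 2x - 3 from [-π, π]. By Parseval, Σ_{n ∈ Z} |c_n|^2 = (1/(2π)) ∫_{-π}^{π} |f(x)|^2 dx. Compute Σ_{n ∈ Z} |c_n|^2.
Σ |c_n|^2 = 4π^2/3 + 9

Expand and integrate term by term over [-π, π]:
  ∫ (2x)^2 dx = 4·(2π^3/3); ∫ 2·2·(-3)·x dx = 0 (odd integrand); ∫ (-3)^2 dx = 9·2π.
So (1/(2π)) ∫_{-π}^{π} (2x - 3)^2 dx = 4π^2/3 + 9 = 4π^2/3 + 9.
Parseval ⇒ Σ |c_n|^2 = 4π^2/3 + 9.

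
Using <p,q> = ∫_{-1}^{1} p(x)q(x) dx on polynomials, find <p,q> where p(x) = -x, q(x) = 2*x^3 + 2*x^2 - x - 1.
<p,q> = -2/15

Expand the product: p(x)·q(x) = -2*x^4 - 2*x^3 + x^2 + x.
∫_{-1}^{1} of each monomial x^k gives [2/(k+1) if k even, 0 if k odd]. Integrating term-by-term (or equivalently evaluating the antiderivative F(x) = -2*x^5/5 - x^4/2 + x^3/3 + x^2/2 at the endpoints):
  F(1) − F(−1) = -1/15 − (1/15) = -2/15.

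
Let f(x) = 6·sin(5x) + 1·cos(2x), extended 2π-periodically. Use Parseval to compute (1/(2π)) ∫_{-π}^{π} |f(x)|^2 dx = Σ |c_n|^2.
Σ |c_n|^2 = 37/2

Expand |f|^2 and use orthogonality of {sin(nx), cos(mx)} on [-π, π]:
  ∫_{-π}^{π} sin(nx)^2 dx = π, ∫ cos(mx)^2 dx = π, and cross terms integrate to 0.
So ∫_{-π}^{π} f(x)^2 dx = 6^2 · π + 1^2 · π = (36 + 1)π.
Divide by 2π: (36 + 1)/2 = 37/2.
By Parseval, this equals Σ |c_n|^2.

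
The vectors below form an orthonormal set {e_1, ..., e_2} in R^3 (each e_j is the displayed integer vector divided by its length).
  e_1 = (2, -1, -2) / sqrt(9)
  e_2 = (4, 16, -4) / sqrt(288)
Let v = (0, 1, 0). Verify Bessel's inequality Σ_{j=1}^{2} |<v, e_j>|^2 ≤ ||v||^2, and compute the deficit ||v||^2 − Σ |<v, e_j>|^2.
Σ |<v, e_j>|^2 = 1; ||v||^2 = 1; deficit = 0

Write each e_j = u_j / sqrt(<u_j, u_j>) where u_j is the displayed integer vector. Then <v, e_j> = <v, u_j> / sqrt(<u_j, u_j>), so |<v, e_j>|^2 = <v, u_j>^2 / <u_j, u_j>.
Coefficients: <v, e_1> = -1/sqrt(9), <v, e_2> = 16/sqrt(288).
Square and sum: Σ |<v, e_j>|^2 = 1.
Compute ||v||^2 = v·v = 1.
Deficit = 1 − 1 = 0 ≥ 0, confirming Bessel's inequality. (The deficit equals ||v − Σ <v,e_j> e_j||^2, the squared distance from v to span{e_j}.)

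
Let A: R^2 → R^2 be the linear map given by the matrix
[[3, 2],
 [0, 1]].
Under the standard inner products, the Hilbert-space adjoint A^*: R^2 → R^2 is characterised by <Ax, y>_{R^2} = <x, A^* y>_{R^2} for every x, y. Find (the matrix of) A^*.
A^* = A^T =
[[3, 0],
 [2, 1]]

For real matrices with standard dot products, the defining identity <Ax, y> = <x, A^* y> gives (Ax)^T y = x^T (A^*) y, i.e. x^T A^T y = x^T (A^*) y. Since this holds for all x, y, we must have A^* = A^T. Therefore
A^* =
[[3, 0],
 [2, 1]].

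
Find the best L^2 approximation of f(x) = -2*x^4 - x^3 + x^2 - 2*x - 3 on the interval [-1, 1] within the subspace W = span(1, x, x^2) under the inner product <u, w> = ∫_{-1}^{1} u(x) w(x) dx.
g(x) = -5*x^2/7 - 13*x/5 - 99/35

The best approximation g ∈ W is the orthogonal projection of f onto W. Writing g = a_0 + a_1 x + a_2 x^2, the coefficients solve the normal equations G · a = b where
  G_{ij} = <φ_i, φ_j> and b_i = <f, φ_i>, with φ_0 = 1, φ_1 = x, φ_2 = x^2.
G =
  [2, 0, 2/3]
  [0, 2/3, 0]
  [2/3, 0, 2/5],
b = (-92/15, -26/15, -76/35).
Solving gives a_0 = -99/35, a_1 = -13/5, a_2 = -5/7, so
  g(x) = -5*x^2/7 - 13*x/5 - 99/35.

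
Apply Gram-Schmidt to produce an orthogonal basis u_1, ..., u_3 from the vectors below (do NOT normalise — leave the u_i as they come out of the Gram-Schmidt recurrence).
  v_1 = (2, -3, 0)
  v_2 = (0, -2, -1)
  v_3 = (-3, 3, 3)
Orthogonal basis:
  u_1 = (2, -3, 0)
  u_2 = (-12/13, -8/13, -1)
  u_3 = (-45/29, -30/29, 60/29)

Apply the Gram-Schmidt recurrence
  u_1 = v_1
  u_i = v_i − Σ_{j<i} ((v_i · u_j) / (u_j · u_j)) · u_j.

Step by step this gives:
  u_1 = (2, -3, 0)
  u_2 = (-12/13, -8/13, -1)
  u_3 = (-45/29, -30/29, 60/29)

Orthogonality check:
  u_2 · u_1 = 0 (should be 0)
  u_3 · u_1 = 0 (should be 0)
  u_3 · u_2 = 0 (should be 0)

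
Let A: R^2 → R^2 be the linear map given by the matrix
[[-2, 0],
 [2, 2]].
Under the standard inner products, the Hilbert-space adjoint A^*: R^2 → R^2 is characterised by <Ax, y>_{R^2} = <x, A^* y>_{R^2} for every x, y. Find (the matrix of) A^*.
A^* = A^T =
[[-2, 2],
 [0, 2]]

For real matrices with standard dot products, the defining identity <Ax, y> = <x, A^* y> gives (Ax)^T y = x^T (A^*) y, i.e. x^T A^T y = x^T (A^*) y. Since this holds for all x, y, we must have A^* = A^T. Therefore
A^* =
[[-2, 2],
 [0, 2]].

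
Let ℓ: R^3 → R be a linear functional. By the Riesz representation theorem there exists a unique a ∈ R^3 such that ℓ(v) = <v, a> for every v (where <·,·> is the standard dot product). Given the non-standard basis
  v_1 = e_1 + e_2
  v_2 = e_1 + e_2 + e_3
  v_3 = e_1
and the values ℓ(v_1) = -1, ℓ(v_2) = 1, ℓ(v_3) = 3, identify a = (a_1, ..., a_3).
a = (3, -4, 2)

Write a = (a_1, ..., a_3) in the standard basis. For each basis vector v_i, ℓ(v_i) = <v_i, a> is a linear equation in the a_j's. Collect the n equations into a matrix system V a = ℓ, where row i of V is v_i (expressed in the standard basis). Since V is invertible (lower-triangular with 1s on the diagonal, up to permutation), solve by back-substitution:
  V =
[[1, 1, 0],
 [1, 1, 1],
 [1, 0, 0]]
  V a = (-1, 1, 3)
Solving gives a = (3, -4, 2).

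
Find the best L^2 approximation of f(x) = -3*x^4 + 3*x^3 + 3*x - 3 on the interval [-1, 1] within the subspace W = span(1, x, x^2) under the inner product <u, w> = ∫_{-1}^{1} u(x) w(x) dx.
g(x) = -18*x^2/7 + 24*x/5 - 96/35

The best approximation g ∈ W is the orthogonal projection of f onto W. Writing g = a_0 + a_1 x + a_2 x^2, the coefficients solve the normal equations G · a = b where
  G_{ij} = <φ_i, φ_j> and b_i = <f, φ_i>, with φ_0 = 1, φ_1 = x, φ_2 = x^2.
G =
  [2, 0, 2/3]
  [0, 2/3, 0]
  [2/3, 0, 2/5],
b = (-36/5, 16/5, -20/7).
Solving gives a_0 = -96/35, a_1 = 24/5, a_2 = -18/7, so
  g(x) = -18*x^2/7 + 24*x/5 - 96/35.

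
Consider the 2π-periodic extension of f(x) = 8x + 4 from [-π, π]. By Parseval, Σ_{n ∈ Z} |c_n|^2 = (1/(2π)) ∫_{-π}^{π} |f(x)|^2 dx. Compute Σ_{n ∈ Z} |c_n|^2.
Σ |c_n|^2 = 64π^2/3 + 16

Expand and integrate term by term over [-π, π]:
  ∫ (8x)^2 dx = 64·(2π^3/3); ∫ 2·8·(4)·x dx = 0 (odd integrand); ∫ 4^2 dx = 16·2π.
So (1/(2π)) ∫_{-π}^{π} (8x + 4)^2 dx = 64π^2/3 + 16 = 64π^2/3 + 16.
Parseval ⇒ Σ |c_n|^2 = 64π^2/3 + 16.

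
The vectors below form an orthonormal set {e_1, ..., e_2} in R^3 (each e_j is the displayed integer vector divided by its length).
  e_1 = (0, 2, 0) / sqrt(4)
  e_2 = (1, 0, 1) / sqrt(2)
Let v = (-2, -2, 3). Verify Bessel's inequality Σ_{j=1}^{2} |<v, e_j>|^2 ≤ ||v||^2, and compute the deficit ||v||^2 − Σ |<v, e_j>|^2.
Σ |<v, e_j>|^2 = 9/2; ||v||^2 = 17; deficit = 25/2

Write each e_j = u_j / sqrt(<u_j, u_j>) where u_j is the displayed integer vector. Then <v, e_j> = <v, u_j> / sqrt(<u_j, u_j>), so |<v, e_j>|^2 = <v, u_j>^2 / <u_j, u_j>.
Coefficients: <v, e_1> = -4/sqrt(4), <v, e_2> = 1/sqrt(2).
Square and sum: Σ |<v, e_j>|^2 = 9/2.
Compute ||v||^2 = v·v = 17.
Deficit = 17 − 9/2 = 25/2 ≥ 0, confirming Bessel's inequality. (The deficit equals ||v − Σ <v,e_j> e_j||^2, the squared distance from v to span{e_j}.)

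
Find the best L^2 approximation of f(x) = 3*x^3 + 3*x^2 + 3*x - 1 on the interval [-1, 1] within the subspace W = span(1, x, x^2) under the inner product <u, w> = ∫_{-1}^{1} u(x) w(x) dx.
g(x) = 3*x^2 + 24*x/5 - 1

The best approximation g ∈ W is the orthogonal projection of f onto W. Writing g = a_0 + a_1 x + a_2 x^2, the coefficients solve the normal equations G · a = b where
  G_{ij} = <φ_i, φ_j> and b_i = <f, φ_i>, with φ_0 = 1, φ_1 = x, φ_2 = x^2.
G =
  [2, 0, 2/3]
  [0, 2/3, 0]
  [2/3, 0, 2/5],
b = (0, 16/5, 8/15).
Solving gives a_0 = -1, a_1 = 24/5, a_2 = 3, so
  g(x) = 3*x^2 + 24*x/5 - 1.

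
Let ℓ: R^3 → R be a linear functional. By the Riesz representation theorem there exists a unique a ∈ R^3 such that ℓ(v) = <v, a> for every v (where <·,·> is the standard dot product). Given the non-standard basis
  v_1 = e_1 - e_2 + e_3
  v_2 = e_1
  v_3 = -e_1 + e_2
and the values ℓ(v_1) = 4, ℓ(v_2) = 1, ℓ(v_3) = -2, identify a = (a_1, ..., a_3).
a = (1, -1, 2)

Write a = (a_1, ..., a_3) in the standard basis. For each basis vector v_i, ℓ(v_i) = <v_i, a> is a linear equation in the a_j's. Collect the n equations into a matrix system V a = ℓ, where row i of V is v_i (expressed in the standard basis). Since V is invertible (lower-triangular with 1s on the diagonal, up to permutation), solve by back-substitution:
  V =
[[1, -1, 1],
 [1, 0, 0],
 [-1, 1, 0]]
  V a = (4, 1, -2)
Solving gives a = (1, -1, 2).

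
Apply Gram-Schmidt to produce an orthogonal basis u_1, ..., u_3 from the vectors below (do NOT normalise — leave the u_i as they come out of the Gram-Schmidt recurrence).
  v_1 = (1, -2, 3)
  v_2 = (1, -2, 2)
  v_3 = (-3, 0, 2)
Orthogonal basis:
  u_1 = (1, -2, 3)
  u_2 = (3/14, -3/7, -5/14)
  u_3 = (-12/5, -6/5, 0)

Apply the Gram-Schmidt recurrence
  u_1 = v_1
  u_i = v_i − Σ_{j<i} ((v_i · u_j) / (u_j · u_j)) · u_j.

Step by step this gives:
  u_1 = (1, -2, 3)
  u_2 = (3/14, -3/7, -5/14)
  u_3 = (-12/5, -6/5, 0)

Orthogonality check:
  u_2 · u_1 = 0 (should be 0)
  u_3 · u_1 = 0 (should be 0)
  u_3 · u_2 = 0 (should be 0)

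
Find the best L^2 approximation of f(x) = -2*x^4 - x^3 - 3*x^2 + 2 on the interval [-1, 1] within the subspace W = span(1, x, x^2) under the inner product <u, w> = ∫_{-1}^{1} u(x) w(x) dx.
g(x) = -33*x^2/7 - 3*x/5 + 76/35

The best approximation g ∈ W is the orthogonal projection of f onto W. Writing g = a_0 + a_1 x + a_2 x^2, the coefficients solve the normal equations G · a = b where
  G_{ij} = <φ_i, φ_j> and b_i = <f, φ_i>, with φ_0 = 1, φ_1 = x, φ_2 = x^2.
G =
  [2, 0, 2/3]
  [0, 2/3, 0]
  [2/3, 0, 2/5],
b = (6/5, -2/5, -46/105).
Solving gives a_0 = 76/35, a_1 = -3/5, a_2 = -33/7, so
  g(x) = -33*x^2/7 - 3*x/5 + 76/35.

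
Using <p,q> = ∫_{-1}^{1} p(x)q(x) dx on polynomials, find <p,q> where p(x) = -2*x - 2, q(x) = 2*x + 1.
<p,q> = -20/3

Expand the product: p(x)·q(x) = -4*x^2 - 6*x - 2.
∫_{-1}^{1} of each monomial x^k gives [2/(k+1) if k even, 0 if k odd]. Integrating term-by-term (or equivalently evaluating the antiderivative F(x) = -4*x^3/3 - 3*x^2 - 2*x at the endpoints):
  F(1) − F(−1) = -19/3 − (1/3) = -20/3.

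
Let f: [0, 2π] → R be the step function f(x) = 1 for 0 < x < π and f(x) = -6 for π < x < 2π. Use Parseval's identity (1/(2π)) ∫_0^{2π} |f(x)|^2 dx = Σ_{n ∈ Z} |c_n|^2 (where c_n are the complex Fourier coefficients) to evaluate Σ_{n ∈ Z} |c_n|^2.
Σ |c_n|^2 = 37/2

Parseval equates the L^2 energy of f (normalised by 1/(2π)) with the ℓ^2 sum of its Fourier coefficients: (1/(2π)) ∫_0^{2π} |f|^2 = Σ |c_n|^2.
Compute the left side: (1/(2π)) [∫_0^π 1^2 dx + ∫_π^{2π} (-6)^2 dx] = (1/(2π)) · (1π + 36π) = (1 + 36)/2 = 37/2.
So Σ_{n ∈ Z} |c_n|^2 = 37/2.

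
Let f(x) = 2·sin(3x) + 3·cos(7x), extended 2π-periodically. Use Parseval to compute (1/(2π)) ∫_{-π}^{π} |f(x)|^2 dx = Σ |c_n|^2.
Σ |c_n|^2 = 13/2

Expand |f|^2 and use orthogonality of {sin(nx), cos(mx)} on [-π, π]:
  ∫_{-π}^{π} sin(nx)^2 dx = π, ∫ cos(mx)^2 dx = π, and cross terms integrate to 0.
So ∫_{-π}^{π} f(x)^2 dx = 2^2 · π + 3^2 · π = (4 + 9)π.
Divide by 2π: (4 + 9)/2 = 13/2.
By Parseval, this equals Σ |c_n|^2.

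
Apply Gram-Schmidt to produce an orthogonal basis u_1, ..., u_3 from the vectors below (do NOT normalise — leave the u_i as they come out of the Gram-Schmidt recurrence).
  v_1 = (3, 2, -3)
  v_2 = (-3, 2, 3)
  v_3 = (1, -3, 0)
Orthogonal basis:
  u_1 = (3, 2, -3)
  u_2 = (-12/11, 36/11, 12/11)
  u_3 = (1/2, 0, 1/2)

Apply the Gram-Schmidt recurrence
  u_1 = v_1
  u_i = v_i − Σ_{j<i} ((v_i · u_j) / (u_j · u_j)) · u_j.

Step by step this gives:
  u_1 = (3, 2, -3)
  u_2 = (-12/11, 36/11, 12/11)
  u_3 = (1/2, 0, 1/2)

Orthogonality check:
  u_2 · u_1 = 0 (should be 0)
  u_3 · u_1 = 0 (should be 0)
  u_3 · u_2 = 0 (should be 0)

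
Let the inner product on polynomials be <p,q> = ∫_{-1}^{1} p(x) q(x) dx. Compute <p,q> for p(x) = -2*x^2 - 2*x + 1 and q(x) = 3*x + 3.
<p,q> = -2

Expand the product: p(x)·q(x) = -6*x^3 - 12*x^2 - 3*x + 3.
∫_{-1}^{1} of each monomial x^k gives [2/(k+1) if k even, 0 if k odd]. Integrating term-by-term (or equivalently evaluating the antiderivative F(x) = -3*x^4/2 - 4*x^3 - 3*x^2/2 + 3*x at the endpoints):
  F(1) − F(−1) = -4 − (-2) = -2.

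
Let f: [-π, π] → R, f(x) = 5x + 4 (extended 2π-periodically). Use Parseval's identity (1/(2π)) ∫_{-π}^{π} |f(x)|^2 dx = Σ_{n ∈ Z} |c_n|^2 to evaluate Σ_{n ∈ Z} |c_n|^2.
Σ |c_n|^2 = 25π^2/3 + 16

Expand and integrate term by term over [-π, π]:
  ∫ (5x)^2 dx = 25·(2π^3/3); ∫ 2·5·(4)·x dx = 0 (odd integrand); ∫ 4^2 dx = 16·2π.
So (1/(2π)) ∫_{-π}^{π} (5x + 4)^2 dx = 25π^2/3 + 16 = 25π^2/3 + 16.
Parseval ⇒ Σ |c_n|^2 = 25π^2/3 + 16.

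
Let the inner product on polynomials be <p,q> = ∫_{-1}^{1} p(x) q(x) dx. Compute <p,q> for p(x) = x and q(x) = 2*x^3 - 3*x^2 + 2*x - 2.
<p,q> = 32/15

Expand the product: p(x)·q(x) = 2*x^4 - 3*x^3 + 2*x^2 - 2*x.
∫_{-1}^{1} of each monomial x^k gives [2/(k+1) if k even, 0 if k odd]. Integrating term-by-term (or equivalently evaluating the antiderivative F(x) = 2*x^5/5 - 3*x^4/4 + 2*x^3/3 - x^2 at the endpoints):
  F(1) − F(−1) = -41/60 − (-169/60) = 32/15.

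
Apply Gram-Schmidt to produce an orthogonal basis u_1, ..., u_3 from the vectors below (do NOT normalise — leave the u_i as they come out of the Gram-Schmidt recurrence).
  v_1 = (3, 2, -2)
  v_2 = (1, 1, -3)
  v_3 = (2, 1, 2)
Orthogonal basis:
  u_1 = (3, 2, -2)
  u_2 = (-16/17, -5/17, -29/17)
  u_3 = (-2/33, 7/66, 1/66)

Apply the Gram-Schmidt recurrence
  u_1 = v_1
  u_i = v_i − Σ_{j<i} ((v_i · u_j) / (u_j · u_j)) · u_j.

Step by step this gives:
  u_1 = (3, 2, -2)
  u_2 = (-16/17, -5/17, -29/17)
  u_3 = (-2/33, 7/66, 1/66)

Orthogonality check:
  u_2 · u_1 = 0 (should be 0)
  u_3 · u_1 = 0 (should be 0)
  u_3 · u_2 = 0 (should be 0)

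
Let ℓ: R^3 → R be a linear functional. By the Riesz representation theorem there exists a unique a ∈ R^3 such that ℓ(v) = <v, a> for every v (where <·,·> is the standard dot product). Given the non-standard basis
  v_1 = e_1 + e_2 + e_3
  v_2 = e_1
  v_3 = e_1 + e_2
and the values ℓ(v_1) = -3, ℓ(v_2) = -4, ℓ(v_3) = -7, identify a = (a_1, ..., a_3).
a = (-4, -3, 4)

Write a = (a_1, ..., a_3) in the standard basis. For each basis vector v_i, ℓ(v_i) = <v_i, a> is a linear equation in the a_j's. Collect the n equations into a matrix system V a = ℓ, where row i of V is v_i (expressed in the standard basis). Since V is invertible (lower-triangular with 1s on the diagonal, up to permutation), solve by back-substitution:
  V =
[[1, 1, 1],
 [1, 0, 0],
 [1, 1, 0]]
  V a = (-3, -4, -7)
Solving gives a = (-4, -3, 4).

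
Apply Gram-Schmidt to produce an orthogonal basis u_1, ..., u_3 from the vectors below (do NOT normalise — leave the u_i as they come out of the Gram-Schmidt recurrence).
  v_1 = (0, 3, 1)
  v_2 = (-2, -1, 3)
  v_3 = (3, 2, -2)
Orthogonal basis:
  u_1 = (0, 3, 1)
  u_2 = (-2, -1, 3)
  u_3 = (1, -1/5, 3/5)

Apply the Gram-Schmidt recurrence
  u_1 = v_1
  u_i = v_i − Σ_{j<i} ((v_i · u_j) / (u_j · u_j)) · u_j.

Step by step this gives:
  u_1 = (0, 3, 1)
  u_2 = (-2, -1, 3)
  u_3 = (1, -1/5, 3/5)

Orthogonality check:
  u_2 · u_1 = 0 (should be 0)
  u_3 · u_1 = 0 (should be 0)
  u_3 · u_2 = 0 (should be 0)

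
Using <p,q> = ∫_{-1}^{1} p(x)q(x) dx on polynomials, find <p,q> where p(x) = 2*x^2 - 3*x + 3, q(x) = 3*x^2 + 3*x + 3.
<p,q> = 122/5

Expand the product: p(x)·q(x) = 6*x^4 - 3*x^3 + 6*x^2 + 9.
∫_{-1}^{1} of each monomial x^k gives [2/(k+1) if k even, 0 if k odd]. Integrating term-by-term (or equivalently evaluating the antiderivative F(x) = 6*x^5/5 - 3*x^4/4 + 2*x^3 + 9*x at the endpoints):
  F(1) − F(−1) = 229/20 − (-259/20) = 122/5.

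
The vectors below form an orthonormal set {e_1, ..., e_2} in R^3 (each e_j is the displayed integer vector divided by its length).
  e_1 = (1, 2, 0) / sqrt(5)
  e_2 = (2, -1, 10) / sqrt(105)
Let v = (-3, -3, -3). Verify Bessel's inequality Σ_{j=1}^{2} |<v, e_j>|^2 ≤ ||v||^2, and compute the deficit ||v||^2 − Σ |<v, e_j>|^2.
Σ |<v, e_j>|^2 = 186/7; ||v||^2 = 27; deficit = 3/7

Write each e_j = u_j / sqrt(<u_j, u_j>) where u_j is the displayed integer vector. Then <v, e_j> = <v, u_j> / sqrt(<u_j, u_j>), so |<v, e_j>|^2 = <v, u_j>^2 / <u_j, u_j>.
Coefficients: <v, e_1> = -9/sqrt(5), <v, e_2> = -33/sqrt(105).
Square and sum: Σ |<v, e_j>|^2 = 186/7.
Compute ||v||^2 = v·v = 27.
Deficit = 27 − 186/7 = 3/7 ≥ 0, confirming Bessel's inequality. (The deficit equals ||v − Σ <v,e_j> e_j||^2, the squared distance from v to span{e_j}.)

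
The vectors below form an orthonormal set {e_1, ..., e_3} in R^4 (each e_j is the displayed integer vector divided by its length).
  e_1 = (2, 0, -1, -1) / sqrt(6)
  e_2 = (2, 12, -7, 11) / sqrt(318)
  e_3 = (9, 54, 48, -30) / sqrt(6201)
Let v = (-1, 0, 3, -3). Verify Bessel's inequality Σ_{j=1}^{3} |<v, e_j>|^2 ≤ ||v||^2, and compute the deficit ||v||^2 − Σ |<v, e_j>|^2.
Σ |<v, e_j>|^2 = 243/13; ||v||^2 = 19; deficit = 4/13

Write each e_j = u_j / sqrt(<u_j, u_j>) where u_j is the displayed integer vector. Then <v, e_j> = <v, u_j> / sqrt(<u_j, u_j>), so |<v, e_j>|^2 = <v, u_j>^2 / <u_j, u_j>.
Coefficients: <v, e_1> = -2/sqrt(6), <v, e_2> = -56/sqrt(318), <v, e_3> = 225/sqrt(6201).
Square and sum: Σ |<v, e_j>|^2 = 243/13.
Compute ||v||^2 = v·v = 19.
Deficit = 19 − 243/13 = 4/13 ≥ 0, confirming Bessel's inequality. (The deficit equals ||v − Σ <v,e_j> e_j||^2, the squared distance from v to span{e_j}.)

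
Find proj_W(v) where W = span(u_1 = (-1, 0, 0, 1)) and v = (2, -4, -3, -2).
proj_W(v) = (2, 0, 0, -2)

Set up U = [u_1 | ... | u_1] ∈ R^(4×1). The projector onto W = col(U) is P = U (U^T U)^(-1) U^T.
Compute U^T U =
  [2],
and U^T v = (-4).
Solve U^T U · c = U^T v for the coefficients: c = (-2). The projection is proj_W(v) = U c.
Check: (v - proj_W(v)) · u_1 = 0  (should be 0).
Result: proj_W(v) = (2, 0, 0, -2).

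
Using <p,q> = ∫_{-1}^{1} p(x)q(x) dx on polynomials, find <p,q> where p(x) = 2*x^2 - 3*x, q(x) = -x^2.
<p,q> = -4/5

Expand the product: p(x)·q(x) = -2*x^4 + 3*x^3.
∫_{-1}^{1} of each monomial x^k gives [2/(k+1) if k even, 0 if k odd]. Integrating term-by-term (or equivalently evaluating the antiderivative F(x) = -2*x^5/5 + 3*x^4/4 at the endpoints):
  F(1) − F(−1) = 7/20 − (23/20) = -4/5.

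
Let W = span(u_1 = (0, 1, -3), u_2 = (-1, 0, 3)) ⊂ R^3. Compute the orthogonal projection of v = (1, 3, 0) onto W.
proj_W(v) = (-17/19, 21/19, -12/19)

Set up U = [u_1 | ... | u_2] ∈ R^(3×2). The projector onto W = col(U) is P = U (U^T U)^(-1) U^T.
Compute U^T U =
  [10, -9]
  [-9, 10],
and U^T v = (3, -1).
Solve U^T U · c = U^T v for the coefficients: c = (21/19, 17/19). The projection is proj_W(v) = U c.
Check: (v - proj_W(v)) · u_1 = 0  (should be 0).
Check: (v - proj_W(v)) · u_2 = 0  (should be 0).
Result: proj_W(v) = (-17/19, 21/19, -12/19).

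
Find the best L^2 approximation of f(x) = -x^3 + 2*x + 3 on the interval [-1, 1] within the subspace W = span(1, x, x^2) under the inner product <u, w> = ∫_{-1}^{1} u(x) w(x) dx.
g(x) = 7*x/5 + 3

The best approximation g ∈ W is the orthogonal projection of f onto W. Writing g = a_0 + a_1 x + a_2 x^2, the coefficients solve the normal equations G · a = b where
  G_{ij} = <φ_i, φ_j> and b_i = <f, φ_i>, with φ_0 = 1, φ_1 = x, φ_2 = x^2.
G =
  [2, 0, 2/3]
  [0, 2/3, 0]
  [2/3, 0, 2/5],
b = (6, 14/15, 2).
Solving gives a_0 = 3, a_1 = 7/5, a_2 = 0, so
  g(x) = 7*x/5 + 3.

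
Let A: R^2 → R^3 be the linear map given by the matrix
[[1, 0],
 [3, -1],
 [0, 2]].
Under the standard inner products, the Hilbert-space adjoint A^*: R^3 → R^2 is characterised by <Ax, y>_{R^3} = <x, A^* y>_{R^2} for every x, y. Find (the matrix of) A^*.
A^* = A^T =
[[1, 3, 0],
 [0, -1, 2]]

For real matrices with standard dot products, the defining identity <Ax, y> = <x, A^* y> gives (Ax)^T y = x^T (A^*) y, i.e. x^T A^T y = x^T (A^*) y. Since this holds for all x, y, we must have A^* = A^T. Therefore
A^* =
[[1, 3, 0],
 [0, -1, 2]].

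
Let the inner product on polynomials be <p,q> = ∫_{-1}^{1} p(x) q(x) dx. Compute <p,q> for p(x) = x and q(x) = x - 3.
<p,q> = 2/3

Expand the product: p(x)·q(x) = x^2 - 3*x.
∫_{-1}^{1} of each monomial x^k gives [2/(k+1) if k even, 0 if k odd]. Integrating term-by-term (or equivalently evaluating the antiderivative F(x) = x^3/3 - 3*x^2/2 at the endpoints):
  F(1) − F(−1) = -7/6 − (-11/6) = 2/3.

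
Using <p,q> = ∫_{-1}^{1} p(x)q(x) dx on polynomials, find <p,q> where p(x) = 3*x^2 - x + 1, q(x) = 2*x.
<p,q> = -4/3

Expand the product: p(x)·q(x) = 6*x^3 - 2*x^2 + 2*x.
∫_{-1}^{1} of each monomial x^k gives [2/(k+1) if k even, 0 if k odd]. Integrating term-by-term (or equivalently evaluating the antiderivative F(x) = 3*x^4/2 - 2*x^3/3 + x^2 at the endpoints):
  F(1) − F(−1) = 11/6 − (19/6) = -4/3.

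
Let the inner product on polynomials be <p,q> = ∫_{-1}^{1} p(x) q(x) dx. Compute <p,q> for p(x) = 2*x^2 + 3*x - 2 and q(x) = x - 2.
<p,q> = 22/3

Expand the product: p(x)·q(x) = 2*x^3 - x^2 - 8*x + 4.
∫_{-1}^{1} of each monomial x^k gives [2/(k+1) if k even, 0 if k odd]. Integrating term-by-term (or equivalently evaluating the antiderivative F(x) = x^4/2 - x^3/3 - 4*x^2 + 4*x at the endpoints):
  F(1) − F(−1) = 1/6 − (-43/6) = 22/3.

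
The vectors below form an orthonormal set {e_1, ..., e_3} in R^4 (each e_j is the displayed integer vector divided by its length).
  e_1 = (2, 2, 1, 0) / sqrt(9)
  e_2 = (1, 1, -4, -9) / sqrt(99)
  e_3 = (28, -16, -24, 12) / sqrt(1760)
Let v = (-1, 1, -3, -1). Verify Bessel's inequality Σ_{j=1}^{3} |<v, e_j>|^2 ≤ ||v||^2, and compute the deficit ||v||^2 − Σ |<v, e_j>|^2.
Σ |<v, e_j>|^2 = 28/5; ||v||^2 = 12; deficit = 32/5

Write each e_j = u_j / sqrt(<u_j, u_j>) where u_j is the displayed integer vector. Then <v, e_j> = <v, u_j> / sqrt(<u_j, u_j>), so |<v, e_j>|^2 = <v, u_j>^2 / <u_j, u_j>.
Coefficients: <v, e_1> = -3/sqrt(9), <v, e_2> = 21/sqrt(99), <v, e_3> = 16/sqrt(1760).
Square and sum: Σ |<v, e_j>|^2 = 28/5.
Compute ||v||^2 = v·v = 12.
Deficit = 12 − 28/5 = 32/5 ≥ 0, confirming Bessel's inequality. (The deficit equals ||v − Σ <v,e_j> e_j||^2, the squared distance from v to span{e_j}.)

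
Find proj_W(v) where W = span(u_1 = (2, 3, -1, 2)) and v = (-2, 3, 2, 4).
proj_W(v) = (11/9, 11/6, -11/18, 11/9)

Set up U = [u_1 | ... | u_1] ∈ R^(4×1). The projector onto W = col(U) is P = U (U^T U)^(-1) U^T.
Compute U^T U =
  [18],
and U^T v = (11).
Solve U^T U · c = U^T v for the coefficients: c = (11/18). The projection is proj_W(v) = U c.
Check: (v - proj_W(v)) · u_1 = 0  (should be 0).
Result: proj_W(v) = (11/9, 11/6, -11/18, 11/9).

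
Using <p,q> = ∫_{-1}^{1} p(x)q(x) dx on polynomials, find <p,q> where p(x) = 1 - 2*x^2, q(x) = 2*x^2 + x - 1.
<p,q> = -14/15

Expand the product: p(x)·q(x) = -4*x^4 - 2*x^3 + 4*x^2 + x - 1.
∫_{-1}^{1} of each monomial x^k gives [2/(k+1) if k even, 0 if k odd]. Integrating term-by-term (or equivalently evaluating the antiderivative F(x) = -4*x^5/5 - x^4/2 + 4*x^3/3 + x^2/2 - x at the endpoints):
  F(1) − F(−1) = -7/15 − (7/15) = -14/15.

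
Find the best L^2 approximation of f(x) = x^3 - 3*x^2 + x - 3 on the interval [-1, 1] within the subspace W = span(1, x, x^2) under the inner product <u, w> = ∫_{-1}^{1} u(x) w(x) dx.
g(x) = -3*x^2 + 8*x/5 - 3

The best approximation g ∈ W is the orthogonal projection of f onto W. Writing g = a_0 + a_1 x + a_2 x^2, the coefficients solve the normal equations G · a = b where
  G_{ij} = <φ_i, φ_j> and b_i = <f, φ_i>, with φ_0 = 1, φ_1 = x, φ_2 = x^2.
G =
  [2, 0, 2/3]
  [0, 2/3, 0]
  [2/3, 0, 2/5],
b = (-8, 16/15, -16/5).
Solving gives a_0 = -3, a_1 = 8/5, a_2 = -3, so
  g(x) = -3*x^2 + 8*x/5 - 3.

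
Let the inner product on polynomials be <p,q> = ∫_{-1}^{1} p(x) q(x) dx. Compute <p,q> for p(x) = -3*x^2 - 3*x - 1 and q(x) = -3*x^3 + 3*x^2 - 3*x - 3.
<p,q> = 16

Expand the product: p(x)·q(x) = 9*x^5 + 3*x^3 + 15*x^2 + 12*x + 3.
∫_{-1}^{1} of each monomial x^k gives [2/(k+1) if k even, 0 if k odd]. Integrating term-by-term (or equivalently evaluating the antiderivative F(x) = 3*x^6/2 + 3*x^4/4 + 5*x^3 + 6*x^2 + 3*x at the endpoints):
  F(1) − F(−1) = 65/4 − (1/4) = 16.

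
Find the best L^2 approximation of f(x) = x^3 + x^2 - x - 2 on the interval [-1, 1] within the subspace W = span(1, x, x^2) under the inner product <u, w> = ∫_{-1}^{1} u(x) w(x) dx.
g(x) = x^2 - 2*x/5 - 2

The best approximation g ∈ W is the orthogonal projection of f onto W. Writing g = a_0 + a_1 x + a_2 x^2, the coefficients solve the normal equations G · a = b where
  G_{ij} = <φ_i, φ_j> and b_i = <f, φ_i>, with φ_0 = 1, φ_1 = x, φ_2 = x^2.
G =
  [2, 0, 2/3]
  [0, 2/3, 0]
  [2/3, 0, 2/5],
b = (-10/3, -4/15, -14/15).
Solving gives a_0 = -2, a_1 = -2/5, a_2 = 1, so
  g(x) = x^2 - 2*x/5 - 2.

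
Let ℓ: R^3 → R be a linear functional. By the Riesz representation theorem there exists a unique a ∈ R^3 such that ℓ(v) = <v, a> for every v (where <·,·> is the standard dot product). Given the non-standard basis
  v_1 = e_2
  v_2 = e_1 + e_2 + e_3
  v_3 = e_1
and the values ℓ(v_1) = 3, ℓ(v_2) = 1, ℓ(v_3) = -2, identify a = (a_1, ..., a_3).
a = (-2, 3, 0)

Write a = (a_1, ..., a_3) in the standard basis. For each basis vector v_i, ℓ(v_i) = <v_i, a> is a linear equation in the a_j's. Collect the n equations into a matrix system V a = ℓ, where row i of V is v_i (expressed in the standard basis). Since V is invertible (lower-triangular with 1s on the diagonal, up to permutation), solve by back-substitution:
  V =
[[0, 1, 0],
 [1, 1, 1],
 [1, 0, 0]]
  V a = (3, 1, -2)
Solving gives a = (-2, 3, 0).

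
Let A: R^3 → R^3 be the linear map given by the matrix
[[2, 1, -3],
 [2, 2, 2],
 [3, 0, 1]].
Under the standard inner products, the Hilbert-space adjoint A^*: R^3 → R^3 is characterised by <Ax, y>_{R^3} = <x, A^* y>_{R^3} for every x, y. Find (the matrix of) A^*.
A^* = A^T =
[[2, 2, 3],
 [1, 2, 0],
 [-3, 2, 1]]

For real matrices with standard dot products, the defining identity <Ax, y> = <x, A^* y> gives (Ax)^T y = x^T (A^*) y, i.e. x^T A^T y = x^T (A^*) y. Since this holds for all x, y, we must have A^* = A^T. Therefore
A^* =
[[2, 2, 3],
 [1, 2, 0],
 [-3, 2, 1]].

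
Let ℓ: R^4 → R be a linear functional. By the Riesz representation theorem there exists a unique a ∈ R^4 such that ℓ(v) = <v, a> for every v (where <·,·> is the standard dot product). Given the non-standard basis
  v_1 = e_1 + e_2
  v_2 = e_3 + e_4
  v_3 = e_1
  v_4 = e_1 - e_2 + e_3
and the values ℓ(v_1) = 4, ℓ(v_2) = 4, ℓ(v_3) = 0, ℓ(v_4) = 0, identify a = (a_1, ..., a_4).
a = (0, 4, 4, 0)

Write a = (a_1, ..., a_4) in the standard basis. For each basis vector v_i, ℓ(v_i) = <v_i, a> is a linear equation in the a_j's. Collect the n equations into a matrix system V a = ℓ, where row i of V is v_i (expressed in the standard basis). Since V is invertible (lower-triangular with 1s on the diagonal, up to permutation), solve by back-substitution:
  V =
[[1, 1, 0, 0],
 [0, 0, 1, 1],
 [1, 0, 0, 0],
 [1, -1, 1, 0]]
  V a = (4, 4, 0, 0)
Solving gives a = (0, 4, 4, 0).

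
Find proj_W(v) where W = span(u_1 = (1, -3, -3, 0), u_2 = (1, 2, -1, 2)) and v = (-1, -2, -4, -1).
proj_W(v) = (47/62, -269/93, -469/186, -23/93)

Set up U = [u_1 | ... | u_2] ∈ R^(4×2). The projector onto W = col(U) is P = U (U^T U)^(-1) U^T.
Compute U^T U =
  [19, -2]
  [-2, 10],
and U^T v = (17, -3).
Solve U^T U · c = U^T v for the coefficients: c = (82/93, -23/186). The projection is proj_W(v) = U c.
Check: (v - proj_W(v)) · u_1 = 0  (should be 0).
Check: (v - proj_W(v)) · u_2 = 0  (should be 0).
Result: proj_W(v) = (47/62, -269/93, -469/186, -23/93).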